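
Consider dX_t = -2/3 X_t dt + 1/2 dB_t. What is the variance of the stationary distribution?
lim Var(X_t) = 3/16

The OU SDE dX = -theta X dt + sigma dB admits the integrating factor exp(theta t): d(exp(theta t) X_t) = sigma exp(theta t) dB_t. Integrating from 0 to t gives X_t = x_0 * exp(-theta t) + sigma * int_0^t exp(-theta (t-s)) dB_s for any initial x_0. The Itô integral has variance (by the Itô isometry) sigma^2 * int_0^t exp(-2 theta (t - s)) ds = sigma^2 * (1 - exp(-2 theta t)) / (2 theta), independent of x_0.
With theta = 2/3, sigma = 1/2:
  Var(X_t) = (1/2)^2 * (1 - exp(-2*2/3 t)) / (2 * 2/3) = 3/16 - 3*exp(-4*t/3)/16.
As t -> infinity, exp(-2*2/3 t) -> 0, so the stationary variance is sigma^2 / (2 theta) = 3/16.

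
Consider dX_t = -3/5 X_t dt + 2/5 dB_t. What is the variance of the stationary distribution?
lim Var(X_t) = 2/15

The OU SDE dX = -theta X dt + sigma dB admits the integrating factor exp(theta t): d(exp(theta t) X_t) = sigma exp(theta t) dB_t. Integrating from 0 to t gives X_t = x_0 * exp(-theta t) + sigma * int_0^t exp(-theta (t-s)) dB_s for any initial x_0. The Itô integral has variance (by the Itô isometry) sigma^2 * int_0^t exp(-2 theta (t - s)) ds = sigma^2 * (1 - exp(-2 theta t)) / (2 theta), independent of x_0.
With theta = 3/5, sigma = 2/5:
  Var(X_t) = (2/5)^2 * (1 - exp(-2*3/5 t)) / (2 * 3/5) = 2/15 - 2*exp(-6*t/5)/15.
As t -> infinity, exp(-2*3/5 t) -> 0, so the stationary variance is sigma^2 / (2 theta) = 2/15.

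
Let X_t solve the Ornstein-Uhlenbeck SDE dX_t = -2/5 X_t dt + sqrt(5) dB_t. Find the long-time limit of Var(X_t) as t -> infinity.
lim Var(X_t) = 25/4

The OU SDE dX = -theta X dt + sigma dB admits the integrating factor exp(theta t): d(exp(theta t) X_t) = sigma exp(theta t) dB_t. Integrating from 0 to t gives X_t = x_0 * exp(-theta t) + sigma * int_0^t exp(-theta (t-s)) dB_s for any initial x_0. The Itô integral has variance (by the Itô isometry) sigma^2 * int_0^t exp(-2 theta (t - s)) ds = sigma^2 * (1 - exp(-2 theta t)) / (2 theta), independent of x_0.
With theta = 2/5, sigma = sqrt(5):
  Var(X_t) = (sqrt(5))^2 * (1 - exp(-2*2/5 t)) / (2 * 2/5) = 25/4 - 25*exp(-4*t/5)/4.
As t -> infinity, exp(-2*2/5 t) -> 0, so the stationary variance is sigma^2 / (2 theta) = 25/4.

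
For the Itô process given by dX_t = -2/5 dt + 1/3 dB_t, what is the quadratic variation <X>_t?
<X>_t = t/9

For an Itô process dX_t = a(t) dt + b(t) dB_t, the quadratic variation is <X>_t = int_0^t b(s)^2 ds (the drift term does not contribute). Here b(s) = 1/3, so
  b(s)^2 = 1/9.
Integrating from 0 to t:
  <X>_t = int_0^t (1/9) ds = t/9.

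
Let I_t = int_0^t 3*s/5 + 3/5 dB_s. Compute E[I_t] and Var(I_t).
E[I_t] = 0; Var(I_t) = 3*t*(t^2 + 3*t + 3)/25

The Itô integral of a deterministic integrand f(s) has mean 0 because each increment f(s) * (B_{s+ds} - B_s) has mean 0. By the Itô isometry:
  Var( int_0^t f(s) dB_s ) = E[ (int_0^t f(s) dB_s)^2 ] = int_0^t f(s)^2 ds.
Here f(s) = 3*s/5 + 3/5, so f(s)^2 = 9*(s + 1)^2/25. Integrate:
  int_0^t (9*(s + 1)^2/25) ds = 3*t*(t^2 + 3*t + 3)/25.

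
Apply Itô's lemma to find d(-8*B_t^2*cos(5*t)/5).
d(-8*B_t^2*cos(5*t)/5) = (8*B_t^2*sin(5*t) - 8*cos(5*t)/5) dt + (-16*B_t*cos(5*t)/5) dB_t

Itô's formula for f(t, x): d f(t, B_t) = (f_t + (1/2) f_xx) dt + f_x dB_t. Compute partials of f(t, x) = -8*x^2*cos(5*t)/5:
  f_t(t,x)  = 8*x^2*sin(5*t)
  f_x(t,x)  = -16*x*cos(5*t)/5
  f_xx(t,x) = -16*cos(5*t)/5
Assemble drift = f_t + (1/2) f_xx = 8*x^2*sin(5*t) - 8*cos(5*t)/5 and diffusion = f_x = -16*x*cos(5*t)/5. Substituting x = B_t:
  d(-8*B_t^2*cos(5*t)/5) = (8*B_t^2*sin(5*t) - 8*cos(5*t)/5) dt + (-16*B_t*cos(5*t)/5) dB_t.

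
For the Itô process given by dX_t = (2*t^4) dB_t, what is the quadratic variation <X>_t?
<X>_t = 4*t^9/9

For an Itô process dX_t = a(t) dt + b(t) dB_t, the quadratic variation is <X>_t = int_0^t b(s)^2 ds (the drift term does not contribute). Here b(s) = 2*s^4, so
  b(s)^2 = 4*s^8.
Integrating from 0 to t:
  <X>_t = int_0^t (4*s^8) ds = 4*t^9/9.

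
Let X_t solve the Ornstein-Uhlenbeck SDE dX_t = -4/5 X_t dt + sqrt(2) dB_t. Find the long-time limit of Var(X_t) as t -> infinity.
lim Var(X_t) = 5/4

The OU SDE dX = -theta X dt + sigma dB admits the integrating factor exp(theta t): d(exp(theta t) X_t) = sigma exp(theta t) dB_t. Integrating from 0 to t gives X_t = x_0 * exp(-theta t) + sigma * int_0^t exp(-theta (t-s)) dB_s for any initial x_0. The Itô integral has variance (by the Itô isometry) sigma^2 * int_0^t exp(-2 theta (t - s)) ds = sigma^2 * (1 - exp(-2 theta t)) / (2 theta), independent of x_0.
With theta = 4/5, sigma = sqrt(2):
  Var(X_t) = (sqrt(2))^2 * (1 - exp(-2*4/5 t)) / (2 * 4/5) = 5/4 - 5*exp(-8*t/5)/4.
As t -> infinity, exp(-2*4/5 t) -> 0, so the stationary variance is sigma^2 / (2 theta) = 5/4.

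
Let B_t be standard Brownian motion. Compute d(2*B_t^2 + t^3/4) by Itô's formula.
d(2*B_t^2 + t^3/4) = (3*t^2/4 + 2) dt + (4*B_t) dB_t

Itô's formula for f(t, x): d f(t, B_t) = (f_t + (1/2) f_xx) dt + f_x dB_t. Compute partials of f(t, x) = t^3/4 + 2*x^2:
  f_t(t,x)  = 3*t^2/4
  f_x(t,x)  = 4*x
  f_xx(t,x) = 4
Assemble drift = f_t + (1/2) f_xx = 3*t^2/4 + 2 and diffusion = f_x = 4*x. Substituting x = B_t:
  d(2*B_t^2 + t^3/4) = (3*t^2/4 + 2) dt + (4*B_t) dB_t.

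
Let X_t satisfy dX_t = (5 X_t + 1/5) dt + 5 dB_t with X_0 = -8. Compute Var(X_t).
Var(X_t) = 5*exp(10*t)/2 - 5/2

The variance V(t) = Var(X_t) satisfies V'(t) = 2 a V(t) + c^2 with V(0) = 0 (drift coefficient is linear in X, diffusion is constant). With a = 5, c = 5, the solution is
  V(t) = (c^2 / (2 a)) * (exp(2 a t) - 1)
       = (5^2 / (2*5)) * (exp(10 t) - 1)
       = 5*exp(10*t)/2 - 5/2.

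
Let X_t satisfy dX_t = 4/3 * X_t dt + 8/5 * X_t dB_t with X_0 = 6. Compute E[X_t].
E[X_t] = 6*exp(4*t/3)

For GBM dX = mu X dt + sigma X dB with X_0 = x_0, apply Itô to Y = log X: dY = (mu - sigma^2/2) dt + sigma dB, so Y_t = log(x_0) + (mu - sigma^2/2) t + sigma B_t and hence X_t = x_0 * exp((mu - sigma^2/2) t + sigma B_t).
With mu = 4/3, sigma = 8/5, x_0 = 6, this gives:
  X_t = 6 * exp((4/75) * t + (8/5) * B_t).
Since sigma*B_t ~ Normal(0, sigma^2 t), E[exp(sigma*B_t)] = exp(sigma^2 t / 2); so E[X_t] = x_0 * exp((mu - sigma^2/2) t) * exp(sigma^2 t / 2) = x_0 * exp(mu t) = 6*exp(4*t/3).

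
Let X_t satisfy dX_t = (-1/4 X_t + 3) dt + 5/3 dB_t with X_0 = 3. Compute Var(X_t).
Var(X_t) = 50/9 - 50*exp(-t/2)/9

The variance V(t) = Var(X_t) satisfies V'(t) = 2 a V(t) + c^2 with V(0) = 0 (drift coefficient is linear in X, diffusion is constant). With a = -1/4, c = 5/3, the solution is
  V(t) = (c^2 / (2 a)) * (exp(2 a t) - 1)
       = ((5/3)^2 / (2*(-1/4))) * (exp((-1/2) t) - 1)
       = 50/9 - 50*exp(-t/2)/9.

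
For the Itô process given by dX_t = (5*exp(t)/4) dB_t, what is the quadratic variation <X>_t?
<X>_t = 25*exp(2*t)/32 - 25/32

For an Itô process dX_t = a(t) dt + b(t) dB_t, the quadratic variation is <X>_t = int_0^t b(s)^2 ds (the drift term does not contribute). Here b(s) = 5*exp(s)/4, so
  b(s)^2 = 25*exp(2*s)/16.
Integrating from 0 to t:
  <X>_t = int_0^t (25*exp(2*s)/16) ds = 25*exp(2*t)/32 - 25/32.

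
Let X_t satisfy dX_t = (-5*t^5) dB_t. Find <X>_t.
<X>_t = 25*t^11/11

For an Itô process dX_t = a(t) dt + b(t) dB_t, the quadratic variation is <X>_t = int_0^t b(s)^2 ds (the drift term does not contribute). Here b(s) = -5*s^5, so
  b(s)^2 = 25*s^10.
Integrating from 0 to t:
  <X>_t = int_0^t (25*s^10) ds = 25*t^11/11.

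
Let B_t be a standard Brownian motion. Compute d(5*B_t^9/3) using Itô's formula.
d(5*B_t^9/3) = (60*B_t^7) dt + (15*B_t^8) dB_t

Itô's formula for f(B_t) gives d f(B_t) = f'(B_t) dB_t + (1/2) f''(B_t) dt. Compute derivatives of f(x) = 5*x^9/3:
  f'(x)  = 15*x^8
  f''(x) = 120*x^7
Substitute x = B_t and multiply the f'' term by 1/2:
  drift     = (1/2) * (120*x^7) evaluated at B_t = 60*B_t^7
  diffusion = (15*x^8) evaluated at B_t = 15*B_t^8
Therefore d(5*B_t^9/3) = (60*B_t^7) dt + (15*B_t^8) dB_t.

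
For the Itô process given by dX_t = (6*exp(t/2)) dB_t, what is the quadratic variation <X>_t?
<X>_t = 36*exp(t) - 36

For an Itô process dX_t = a(t) dt + b(t) dB_t, the quadratic variation is <X>_t = int_0^t b(s)^2 ds (the drift term does not contribute). Here b(s) = 6*exp(s/2), so
  b(s)^2 = 36*exp(s).
Integrating from 0 to t:
  <X>_t = int_0^t (36*exp(s)) ds = 36*exp(t) - 36.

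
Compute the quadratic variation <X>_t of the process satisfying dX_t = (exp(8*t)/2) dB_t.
<X>_t = exp(16*t)/64 - 1/64

For an Itô process dX_t = a(t) dt + b(t) dB_t, the quadratic variation is <X>_t = int_0^t b(s)^2 ds (the drift term does not contribute). Here b(s) = exp(8*s)/2, so
  b(s)^2 = exp(16*s)/4.
Integrating from 0 to t:
  <X>_t = int_0^t (exp(16*s)/4) ds = exp(16*t)/64 - 1/64.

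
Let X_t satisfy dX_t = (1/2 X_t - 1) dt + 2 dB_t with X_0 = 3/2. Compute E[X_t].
E[X_t] = 2 - exp(t/2)/2

Taking expectations and using E[dB_t] = 0, the mean m(t) = E[X_t] satisfies the ODE m'(t) = a m(t) + b with m(0) = x_0. With a = 1/2, b = -1, x_0 = 3/2, the solution is
  m(t) = x_0 * exp(a t) + (b/a) * (exp(a t) - 1)
       = (3/2) * exp((1/2) t) + ((-1)/(1/2)) * (exp((1/2) t) - 1)
       = 2 - exp(t/2)/2.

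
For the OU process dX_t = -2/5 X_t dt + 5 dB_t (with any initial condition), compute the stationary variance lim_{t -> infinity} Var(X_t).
lim Var(X_t) = 125/4

The OU SDE dX = -theta X dt + sigma dB admits the integrating factor exp(theta t): d(exp(theta t) X_t) = sigma exp(theta t) dB_t. Integrating from 0 to t gives X_t = x_0 * exp(-theta t) + sigma * int_0^t exp(-theta (t-s)) dB_s for any initial x_0. The Itô integral has variance (by the Itô isometry) sigma^2 * int_0^t exp(-2 theta (t - s)) ds = sigma^2 * (1 - exp(-2 theta t)) / (2 theta), independent of x_0.
With theta = 2/5, sigma = 5:
  Var(X_t) = (5)^2 * (1 - exp(-2*2/5 t)) / (2 * 2/5) = 125/4 - 125*exp(-4*t/5)/4.
As t -> infinity, exp(-2*2/5 t) -> 0, so the stationary variance is sigma^2 / (2 theta) = 125/4.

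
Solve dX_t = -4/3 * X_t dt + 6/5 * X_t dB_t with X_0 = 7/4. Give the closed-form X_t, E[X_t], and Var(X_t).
X_t = 7/4 * exp((-154/75) t + (6/5) B_t); E[X_t] = 7*exp(-4*t/3)/4; Var(X_t) = (49*exp(36*t/25) - 49)*exp(-8*t/3)/16

For GBM dX = mu X dt + sigma X dB with X_0 = x_0, apply Itô to Y = log X: dY = (mu - sigma^2/2) dt + sigma dB, so Y_t = log(x_0) + (mu - sigma^2/2) t + sigma B_t and hence X_t = x_0 * exp((mu - sigma^2/2) t + sigma B_t).
With mu = -4/3, sigma = 6/5, x_0 = 7/4, this gives:
  X_t = 7/4 * exp((-154/75) * t + (6/5) * B_t).
Since sigma*B_t ~ Normal(0, sigma^2 t), E[exp(sigma*B_t)] = exp(sigma^2 t / 2); so E[X_t] = x_0 * exp((mu - sigma^2/2) t) * exp(sigma^2 t / 2) = x_0 * exp(mu t) = 7*exp(-4*t/3)/4.
Var(X_t) = E[X_t^2] - (E[X_t])^2 = x_0^2 * exp(2 mu t) * (exp(sigma^2 t) - 1) = (49*exp(36*t/25) - 49)*exp(-8*t/3)/16.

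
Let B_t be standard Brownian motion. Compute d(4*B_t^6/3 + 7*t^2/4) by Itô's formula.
d(4*B_t^6/3 + 7*t^2/4) = (20*B_t^4 + 7*t/2) dt + (8*B_t^5) dB_t

Itô's formula for f(t, x): d f(t, B_t) = (f_t + (1/2) f_xx) dt + f_x dB_t. Compute partials of f(t, x) = 7*t^2/4 + 4*x^6/3:
  f_t(t,x)  = 7*t/2
  f_x(t,x)  = 8*x^5
  f_xx(t,x) = 40*x^4
Assemble drift = f_t + (1/2) f_xx = 7*t/2 + 20*x^4 and diffusion = f_x = 8*x^5. Substituting x = B_t:
  d(4*B_t^6/3 + 7*t^2/4) = (20*B_t^4 + 7*t/2) dt + (8*B_t^5) dB_t.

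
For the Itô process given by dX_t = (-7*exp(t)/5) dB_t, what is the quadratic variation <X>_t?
<X>_t = 49*exp(2*t)/50 - 49/50

For an Itô process dX_t = a(t) dt + b(t) dB_t, the quadratic variation is <X>_t = int_0^t b(s)^2 ds (the drift term does not contribute). Here b(s) = -7*exp(s)/5, so
  b(s)^2 = 49*exp(2*s)/25.
Integrating from 0 to t:
  <X>_t = int_0^t (49*exp(2*s)/25) ds = 49*exp(2*t)/50 - 49/50.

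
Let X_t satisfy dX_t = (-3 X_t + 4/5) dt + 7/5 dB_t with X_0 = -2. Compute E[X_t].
E[X_t] = 4/15 - 34*exp(-3*t)/15

Taking expectations and using E[dB_t] = 0, the mean m(t) = E[X_t] satisfies the ODE m'(t) = a m(t) + b with m(0) = x_0. With a = -3, b = 4/5, x_0 = -2, the solution is
  m(t) = x_0 * exp(a t) + (b/a) * (exp(a t) - 1)
       = (-2) * exp((-3) t) + ((4/5)/(-3)) * (exp((-3) t) - 1)
       = 4/15 - 34*exp(-3*t)/15.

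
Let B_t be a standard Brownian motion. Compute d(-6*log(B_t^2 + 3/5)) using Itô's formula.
d(-6*log(B_t^2 + 3/5)) = (30*(5*B_t^2 - 3)/(5*B_t^2 + 3)^2) dt + (-60*B_t/(5*B_t^2 + 3)) dB_t

Itô's formula for f(B_t) gives d f(B_t) = f'(B_t) dB_t + (1/2) f''(B_t) dt. Compute derivatives of f(x) = -6*log(x^2 + 3/5):
  f'(x)  = -60*x/(5*x^2 + 3)
  f''(x) = 60*(5*x^2 - 3)/(5*x^2 + 3)^2
Substitute x = B_t and multiply the f'' term by 1/2:
  drift     = (1/2) * (60*(5*x^2 - 3)/(5*x^2 + 3)^2) evaluated at B_t = 30*(5*B_t^2 - 3)/(5*B_t^2 + 3)^2
  diffusion = (-60*x/(5*x^2 + 3)) evaluated at B_t = -60*B_t/(5*B_t^2 + 3)
Therefore d(-6*log(B_t^2 + 3/5)) = (30*(5*B_t^2 - 3)/(5*B_t^2 + 3)^2) dt + (-60*B_t/(5*B_t^2 + 3)) dB_t.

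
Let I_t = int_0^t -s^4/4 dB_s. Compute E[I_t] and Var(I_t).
E[I_t] = 0; Var(I_t) = t^9/144

The Itô integral of a deterministic integrand f(s) has mean 0 because each increment f(s) * (B_{s+ds} - B_s) has mean 0. By the Itô isometry:
  Var( int_0^t f(s) dB_s ) = E[ (int_0^t f(s) dB_s)^2 ] = int_0^t f(s)^2 ds.
Here f(s) = -s^4/4, so f(s)^2 = s^8/16. Integrate:
  int_0^t (s^8/16) ds = t^9/144.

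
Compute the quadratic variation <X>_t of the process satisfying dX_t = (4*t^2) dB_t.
<X>_t = 16*t^5/5

For an Itô process dX_t = a(t) dt + b(t) dB_t, the quadratic variation is <X>_t = int_0^t b(s)^2 ds (the drift term does not contribute). Here b(s) = 4*s^2, so
  b(s)^2 = 16*s^4.
Integrating from 0 to t:
  <X>_t = int_0^t (16*s^4) ds = 16*t^5/5.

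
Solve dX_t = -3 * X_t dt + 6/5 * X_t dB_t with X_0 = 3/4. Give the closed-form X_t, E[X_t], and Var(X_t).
X_t = 3/4 * exp((-93/25) t + (6/5) B_t); E[X_t] = 3*exp(-3*t)/4; Var(X_t) = (9*exp(36*t/25) - 9)*exp(-6*t)/16

For GBM dX = mu X dt + sigma X dB with X_0 = x_0, apply Itô to Y = log X: dY = (mu - sigma^2/2) dt + sigma dB, so Y_t = log(x_0) + (mu - sigma^2/2) t + sigma B_t and hence X_t = x_0 * exp((mu - sigma^2/2) t + sigma B_t).
With mu = -3, sigma = 6/5, x_0 = 3/4, this gives:
  X_t = 3/4 * exp((-93/25) * t + (6/5) * B_t).
Since sigma*B_t ~ Normal(0, sigma^2 t), E[exp(sigma*B_t)] = exp(sigma^2 t / 2); so E[X_t] = x_0 * exp((mu - sigma^2/2) t) * exp(sigma^2 t / 2) = x_0 * exp(mu t) = 3*exp(-3*t)/4.
Var(X_t) = E[X_t^2] - (E[X_t])^2 = x_0^2 * exp(2 mu t) * (exp(sigma^2 t) - 1) = (9*exp(36*t/25) - 9)*exp(-6*t)/16.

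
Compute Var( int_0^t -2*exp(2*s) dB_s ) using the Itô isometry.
Var = exp(4*t) - 1

The Itô integral of a deterministic integrand f(s) has mean 0 because each increment f(s) * (B_{s+ds} - B_s) has mean 0. By the Itô isometry:
  Var( int_0^t f(s) dB_s ) = E[ (int_0^t f(s) dB_s)^2 ] = int_0^t f(s)^2 ds.
Here f(s) = -2*exp(2*s), so f(s)^2 = 4*exp(4*s). Integrate:
  int_0^t (4*exp(4*s)) ds = exp(4*t) - 1.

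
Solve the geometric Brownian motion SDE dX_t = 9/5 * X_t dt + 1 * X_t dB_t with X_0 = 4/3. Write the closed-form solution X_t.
X_t = 4/3 * exp((13/10) * t + (1) * B_t)

For GBM dX = mu X dt + sigma X dB with X_0 = x_0, apply Itô to Y = log X: dY = (mu - sigma^2/2) dt + sigma dB, so Y_t = log(x_0) + (mu - sigma^2/2) t + sigma B_t and hence X_t = x_0 * exp((mu - sigma^2/2) t + sigma B_t).
With mu = 9/5, sigma = 1, x_0 = 4/3, this gives:
  X_t = 4/3 * exp((13/10) * t + (1) * B_t).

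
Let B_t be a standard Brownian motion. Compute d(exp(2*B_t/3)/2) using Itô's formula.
d(exp(2*B_t/3)/2) = (exp(2*B_t/3)/9) dt + (exp(2*B_t/3)/3) dB_t

Itô's formula for f(B_t) gives d f(B_t) = f'(B_t) dB_t + (1/2) f''(B_t) dt. Compute derivatives of f(x) = exp(2*x/3)/2:
  f'(x)  = exp(2*x/3)/3
  f''(x) = 2*exp(2*x/3)/9
Substitute x = B_t and multiply the f'' term by 1/2:
  drift     = (1/2) * (2*exp(2*x/3)/9) evaluated at B_t = exp(2*B_t/3)/9
  diffusion = (exp(2*x/3)/3) evaluated at B_t = exp(2*B_t/3)/3
Therefore d(exp(2*B_t/3)/2) = (exp(2*B_t/3)/9) dt + (exp(2*B_t/3)/3) dB_t.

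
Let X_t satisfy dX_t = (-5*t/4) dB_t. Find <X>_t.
<X>_t = 25*t^3/48

For an Itô process dX_t = a(t) dt + b(t) dB_t, the quadratic variation is <X>_t = int_0^t b(s)^2 ds (the drift term does not contribute). Here b(s) = -5*s/4, so
  b(s)^2 = 25*s^2/16.
Integrating from 0 to t:
  <X>_t = int_0^t (25*s^2/16) ds = 25*t^3/48.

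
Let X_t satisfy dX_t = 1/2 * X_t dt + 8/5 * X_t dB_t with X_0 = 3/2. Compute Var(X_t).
Var(X_t) = 9*(exp(64*t/25) - 1)*exp(t)/4

For GBM dX = mu X dt + sigma X dB with X_0 = x_0, apply Itô to Y = log X: dY = (mu - sigma^2/2) dt + sigma dB, so Y_t = log(x_0) + (mu - sigma^2/2) t + sigma B_t and hence X_t = x_0 * exp((mu - sigma^2/2) t + sigma B_t).
With mu = 1/2, sigma = 8/5, x_0 = 3/2, this gives:
  X_t = 3/2 * exp((-39/50) * t + (8/5) * B_t).
Since sigma*B_t ~ Normal(0, sigma^2 t), E[exp(sigma*B_t)] = exp(sigma^2 t / 2); so E[X_t] = x_0 * exp((mu - sigma^2/2) t) * exp(sigma^2 t / 2) = x_0 * exp(mu t) = 3*exp(t/2)/2.
Var(X_t) = E[X_t^2] - (E[X_t])^2 = x_0^2 * exp(2 mu t) * (exp(sigma^2 t) - 1) = 9*(exp(64*t/25) - 1)*exp(t)/4.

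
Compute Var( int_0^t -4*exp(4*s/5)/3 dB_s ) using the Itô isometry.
Var = 10*exp(8*t/5)/9 - 10/9

The Itô integral of a deterministic integrand f(s) has mean 0 because each increment f(s) * (B_{s+ds} - B_s) has mean 0. By the Itô isometry:
  Var( int_0^t f(s) dB_s ) = E[ (int_0^t f(s) dB_s)^2 ] = int_0^t f(s)^2 ds.
Here f(s) = -4*exp(4*s/5)/3, so f(s)^2 = 16*exp(8*s/5)/9. Integrate:
  int_0^t (16*exp(8*s/5)/9) ds = 10*exp(8*t/5)/9 - 10/9.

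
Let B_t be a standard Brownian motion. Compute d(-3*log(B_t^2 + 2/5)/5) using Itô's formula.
d(-3*log(B_t^2 + 2/5)/5) = (3*(5*B_t^2 - 2)/(5*B_t^2 + 2)^2) dt + (-6*B_t/(5*B_t^2 + 2)) dB_t

Itô's formula for f(B_t) gives d f(B_t) = f'(B_t) dB_t + (1/2) f''(B_t) dt. Compute derivatives of f(x) = -3*log(x^2 + 2/5)/5:
  f'(x)  = -6*x/(5*x^2 + 2)
  f''(x) = 6*(5*x^2 - 2)/(5*x^2 + 2)^2
Substitute x = B_t and multiply the f'' term by 1/2:
  drift     = (1/2) * (6*(5*x^2 - 2)/(5*x^2 + 2)^2) evaluated at B_t = 3*(5*B_t^2 - 2)/(5*B_t^2 + 2)^2
  diffusion = (-6*x/(5*x^2 + 2)) evaluated at B_t = -6*B_t/(5*B_t^2 + 2)
Therefore d(-3*log(B_t^2 + 2/5)/5) = (3*(5*B_t^2 - 2)/(5*B_t^2 + 2)^2) dt + (-6*B_t/(5*B_t^2 + 2)) dB_t.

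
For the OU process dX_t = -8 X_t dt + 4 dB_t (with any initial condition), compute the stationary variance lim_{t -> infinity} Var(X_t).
lim Var(X_t) = 1

The OU SDE dX = -theta X dt + sigma dB admits the integrating factor exp(theta t): d(exp(theta t) X_t) = sigma exp(theta t) dB_t. Integrating from 0 to t gives X_t = x_0 * exp(-theta t) + sigma * int_0^t exp(-theta (t-s)) dB_s for any initial x_0. The Itô integral has variance (by the Itô isometry) sigma^2 * int_0^t exp(-2 theta (t - s)) ds = sigma^2 * (1 - exp(-2 theta t)) / (2 theta), independent of x_0.
With theta = 8, sigma = 4:
  Var(X_t) = (4)^2 * (1 - exp(-2*8 t)) / (2 * 8) = 1 - exp(-16*t).
As t -> infinity, exp(-2*8 t) -> 0, so the stationary variance is sigma^2 / (2 theta) = 1.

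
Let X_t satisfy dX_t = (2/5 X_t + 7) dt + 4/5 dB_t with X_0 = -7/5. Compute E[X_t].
E[X_t] = 161*exp(2*t/5)/10 - 35/2

Taking expectations and using E[dB_t] = 0, the mean m(t) = E[X_t] satisfies the ODE m'(t) = a m(t) + b with m(0) = x_0. With a = 2/5, b = 7, x_0 = -7/5, the solution is
  m(t) = x_0 * exp(a t) + (b/a) * (exp(a t) - 1)
       = (-7/5) * exp((2/5) t) + (7/(2/5)) * (exp((2/5) t) - 1)
       = 161*exp(2*t/5)/10 - 35/2.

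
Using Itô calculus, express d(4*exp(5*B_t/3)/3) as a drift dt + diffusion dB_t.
d(4*exp(5*B_t/3)/3) = (50*exp(5*B_t/3)/27) dt + (20*exp(5*B_t/3)/9) dB_t

Itô's formula for f(B_t) gives d f(B_t) = f'(B_t) dB_t + (1/2) f''(B_t) dt. Compute derivatives of f(x) = 4*exp(5*x/3)/3:
  f'(x)  = 20*exp(5*x/3)/9
  f''(x) = 100*exp(5*x/3)/27
Substitute x = B_t and multiply the f'' term by 1/2:
  drift     = (1/2) * (100*exp(5*x/3)/27) evaluated at B_t = 50*exp(5*B_t/3)/27
  diffusion = (20*exp(5*x/3)/9) evaluated at B_t = 20*exp(5*B_t/3)/9
Therefore d(4*exp(5*B_t/3)/3) = (50*exp(5*B_t/3)/27) dt + (20*exp(5*B_t/3)/9) dB_t.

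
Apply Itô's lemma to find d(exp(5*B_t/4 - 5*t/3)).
d(exp(5*B_t/4 - 5*t/3)) = (-85*exp(5*B_t/4 - 5*t/3)/96) dt + (5*exp(5*B_t/4 - 5*t/3)/4) dB_t

Itô's formula for f(t, x): d f(t, B_t) = (f_t + (1/2) f_xx) dt + f_x dB_t. Compute partials of f(t, x) = exp(-5*t/3 + 5*x/4):
  f_t(t,x)  = -5*exp(-5*t/3 + 5*x/4)/3
  f_x(t,x)  = 5*exp(-5*t/3 + 5*x/4)/4
  f_xx(t,x) = 25*exp(-5*t/3 + 5*x/4)/16
Assemble drift = f_t + (1/2) f_xx = -85*exp(-5*t/3 + 5*x/4)/96 and diffusion = f_x = 5*exp(-5*t/3 + 5*x/4)/4. Substituting x = B_t:
  d(exp(5*B_t/4 - 5*t/3)) = (-85*exp(5*B_t/4 - 5*t/3)/96) dt + (5*exp(5*B_t/4 - 5*t/3)/4) dB_t.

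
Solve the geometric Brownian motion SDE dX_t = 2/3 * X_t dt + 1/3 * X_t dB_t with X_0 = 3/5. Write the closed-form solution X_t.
X_t = 3/5 * exp((11/18) * t + (1/3) * B_t)

For GBM dX = mu X dt + sigma X dB with X_0 = x_0, apply Itô to Y = log X: dY = (mu - sigma^2/2) dt + sigma dB, so Y_t = log(x_0) + (mu - sigma^2/2) t + sigma B_t and hence X_t = x_0 * exp((mu - sigma^2/2) t + sigma B_t).
With mu = 2/3, sigma = 1/3, x_0 = 3/5, this gives:
  X_t = 3/5 * exp((11/18) * t + (1/3) * B_t).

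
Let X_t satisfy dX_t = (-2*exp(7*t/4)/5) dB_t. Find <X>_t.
<X>_t = 8*exp(7*t/2)/175 - 8/175

For an Itô process dX_t = a(t) dt + b(t) dB_t, the quadratic variation is <X>_t = int_0^t b(s)^2 ds (the drift term does not contribute). Here b(s) = -2*exp(7*s/4)/5, so
  b(s)^2 = 4*exp(7*s/2)/25.
Integrating from 0 to t:
  <X>_t = int_0^t (4*exp(7*s/2)/25) ds = 8*exp(7*t/2)/175 - 8/175.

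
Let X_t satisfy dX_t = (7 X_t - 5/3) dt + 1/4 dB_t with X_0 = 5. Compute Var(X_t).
Var(X_t) = exp(14*t)/224 - 1/224

The variance V(t) = Var(X_t) satisfies V'(t) = 2 a V(t) + c^2 with V(0) = 0 (drift coefficient is linear in X, diffusion is constant). With a = 7, c = 1/4, the solution is
  V(t) = (c^2 / (2 a)) * (exp(2 a t) - 1)
       = ((1/4)^2 / (2*7)) * (exp(14 t) - 1)
       = exp(14*t)/224 - 1/224.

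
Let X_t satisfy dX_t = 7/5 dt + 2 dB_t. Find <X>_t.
<X>_t = 4*t

For an Itô process dX_t = a(t) dt + b(t) dB_t, the quadratic variation is <X>_t = int_0^t b(s)^2 ds (the drift term does not contribute). Here b(s) = 2, so
  b(s)^2 = 4.
Integrating from 0 to t:
  <X>_t = int_0^t (4) ds = 4*t.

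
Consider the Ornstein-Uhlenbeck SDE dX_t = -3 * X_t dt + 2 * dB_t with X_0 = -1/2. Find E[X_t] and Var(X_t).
E[X_t] = -exp(-3*t)/2; Var(X_t) = 2/3 - 2*exp(-6*t)/3

The OU SDE dX = -theta X dt + sigma dB admits the integrating factor exp(theta t): d(exp(theta t) X_t) = sigma exp(theta t) dB_t. Integrating from 0 to t:
  X_t = x_0 * exp(-theta t) + sigma * int_0^t exp(-theta (t-s)) dB_s.
The Itô integral has mean 0 and (by the Itô isometry) variance sigma^2 * int_0^t exp(-2 theta (t - s)) ds = sigma^2 * (1 - exp(-2 theta t)) / (2 theta).
With theta = 3, sigma = 2, x_0 = -1/2:
  E[X_t] = -1/2 * exp(-3 t) = -exp(-3*t)/2
  Var(X_t) = (2)^2 * (1 - exp(-2*3 t)) / (2 * 3) = 2/3 - 2*exp(-6*t)/3.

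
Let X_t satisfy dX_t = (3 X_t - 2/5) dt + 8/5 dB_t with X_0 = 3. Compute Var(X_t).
Var(X_t) = 32*exp(6*t)/75 - 32/75

The variance V(t) = Var(X_t) satisfies V'(t) = 2 a V(t) + c^2 with V(0) = 0 (drift coefficient is linear in X, diffusion is constant). With a = 3, c = 8/5, the solution is
  V(t) = (c^2 / (2 a)) * (exp(2 a t) - 1)
       = ((8/5)^2 / (2*3)) * (exp(6 t) - 1)
       = 32*exp(6*t)/75 - 32/75.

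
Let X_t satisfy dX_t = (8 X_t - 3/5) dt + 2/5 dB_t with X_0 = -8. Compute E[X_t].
E[X_t] = 3/40 - 323*exp(8*t)/40

Taking expectations and using E[dB_t] = 0, the mean m(t) = E[X_t] satisfies the ODE m'(t) = a m(t) + b with m(0) = x_0. With a = 8, b = -3/5, x_0 = -8, the solution is
  m(t) = x_0 * exp(a t) + (b/a) * (exp(a t) - 1)
       = (-8) * exp(8 t) + ((-3/5)/8) * (exp(8 t) - 1)
       = 3/40 - 323*exp(8*t)/40.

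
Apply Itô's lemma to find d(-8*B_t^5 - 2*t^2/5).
d(-8*B_t^5 - 2*t^2/5) = (-80*B_t^3 - 4*t/5) dt + (-40*B_t^4) dB_t

Itô's formula for f(t, x): d f(t, B_t) = (f_t + (1/2) f_xx) dt + f_x dB_t. Compute partials of f(t, x) = -2*t^2/5 - 8*x^5:
  f_t(t,x)  = -4*t/5
  f_x(t,x)  = -40*x^4
  f_xx(t,x) = -160*x^3
Assemble drift = f_t + (1/2) f_xx = -4*t/5 - 80*x^3 and diffusion = f_x = -40*x^4. Substituting x = B_t:
  d(-8*B_t^5 - 2*t^2/5) = (-80*B_t^3 - 4*t/5) dt + (-40*B_t^4) dB_t.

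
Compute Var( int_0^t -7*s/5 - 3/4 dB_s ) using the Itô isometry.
Var = t*(784*t^2 + 1260*t + 675)/1200

The Itô integral of a deterministic integrand f(s) has mean 0 because each increment f(s) * (B_{s+ds} - B_s) has mean 0. By the Itô isometry:
  Var( int_0^t f(s) dB_s ) = E[ (int_0^t f(s) dB_s)^2 ] = int_0^t f(s)^2 ds.
Here f(s) = -7*s/5 - 3/4, so f(s)^2 = (28*s + 15)^2/400. Integrate:
  int_0^t ((28*s + 15)^2/400) ds = t*(784*t^2 + 1260*t + 675)/1200.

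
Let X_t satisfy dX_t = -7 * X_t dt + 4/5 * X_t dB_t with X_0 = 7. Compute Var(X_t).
Var(X_t) = (49*exp(16*t/25) - 49)*exp(-14*t)

For GBM dX = mu X dt + sigma X dB with X_0 = x_0, apply Itô to Y = log X: dY = (mu - sigma^2/2) dt + sigma dB, so Y_t = log(x_0) + (mu - sigma^2/2) t + sigma B_t and hence X_t = x_0 * exp((mu - sigma^2/2) t + sigma B_t).
With mu = -7, sigma = 4/5, x_0 = 7, this gives:
  X_t = 7 * exp((-183/25) * t + (4/5) * B_t).
Since sigma*B_t ~ Normal(0, sigma^2 t), E[exp(sigma*B_t)] = exp(sigma^2 t / 2); so E[X_t] = x_0 * exp((mu - sigma^2/2) t) * exp(sigma^2 t / 2) = x_0 * exp(mu t) = 7*exp(-7*t).
Var(X_t) = E[X_t^2] - (E[X_t])^2 = x_0^2 * exp(2 mu t) * (exp(sigma^2 t) - 1) = (49*exp(16*t/25) - 49)*exp(-14*t).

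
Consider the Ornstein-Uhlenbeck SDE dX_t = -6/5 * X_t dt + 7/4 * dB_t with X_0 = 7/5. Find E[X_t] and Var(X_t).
E[X_t] = 7*exp(-6*t/5)/5; Var(X_t) = 245/192 - 245*exp(-12*t/5)/192

The OU SDE dX = -theta X dt + sigma dB admits the integrating factor exp(theta t): d(exp(theta t) X_t) = sigma exp(theta t) dB_t. Integrating from 0 to t:
  X_t = x_0 * exp(-theta t) + sigma * int_0^t exp(-theta (t-s)) dB_s.
The Itô integral has mean 0 and (by the Itô isometry) variance sigma^2 * int_0^t exp(-2 theta (t - s)) ds = sigma^2 * (1 - exp(-2 theta t)) / (2 theta).
With theta = 6/5, sigma = 7/4, x_0 = 7/5:
  E[X_t] = 7/5 * exp(-6/5 t) = 7*exp(-6*t/5)/5
  Var(X_t) = (7/4)^2 * (1 - exp(-2*6/5 t)) / (2 * 6/5) = 245/192 - 245*exp(-12*t/5)/192.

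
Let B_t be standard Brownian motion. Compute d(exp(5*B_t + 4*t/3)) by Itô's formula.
d(exp(5*B_t + 4*t/3)) = (83*exp(5*B_t + 4*t/3)/6) dt + (5*exp(5*B_t + 4*t/3)) dB_t

Itô's formula for f(t, x): d f(t, B_t) = (f_t + (1/2) f_xx) dt + f_x dB_t. Compute partials of f(t, x) = exp(4*t/3 + 5*x):
  f_t(t,x)  = 4*exp(4*t/3 + 5*x)/3
  f_x(t,x)  = 5*exp(4*t/3 + 5*x)
  f_xx(t,x) = 25*exp(4*t/3 + 5*x)
Assemble drift = f_t + (1/2) f_xx = 83*exp(4*t/3 + 5*x)/6 and diffusion = f_x = 5*exp(4*t/3 + 5*x). Substituting x = B_t:
  d(exp(5*B_t + 4*t/3)) = (83*exp(5*B_t + 4*t/3)/6) dt + (5*exp(5*B_t + 4*t/3)) dB_t.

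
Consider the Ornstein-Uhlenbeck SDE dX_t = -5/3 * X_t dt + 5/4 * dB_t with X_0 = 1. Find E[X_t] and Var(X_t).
E[X_t] = exp(-5*t/3); Var(X_t) = 15/32 - 15*exp(-10*t/3)/32

The OU SDE dX = -theta X dt + sigma dB admits the integrating factor exp(theta t): d(exp(theta t) X_t) = sigma exp(theta t) dB_t. Integrating from 0 to t:
  X_t = x_0 * exp(-theta t) + sigma * int_0^t exp(-theta (t-s)) dB_s.
The Itô integral has mean 0 and (by the Itô isometry) variance sigma^2 * int_0^t exp(-2 theta (t - s)) ds = sigma^2 * (1 - exp(-2 theta t)) / (2 theta).
With theta = 5/3, sigma = 5/4, x_0 = 1:
  E[X_t] = 1 * exp(-5/3 t) = exp(-5*t/3)
  Var(X_t) = (5/4)^2 * (1 - exp(-2*5/3 t)) / (2 * 5/3) = 15/32 - 15*exp(-10*t/3)/32.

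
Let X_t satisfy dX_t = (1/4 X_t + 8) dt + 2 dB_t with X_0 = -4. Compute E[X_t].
E[X_t] = 28*exp(t/4) - 32

Taking expectations and using E[dB_t] = 0, the mean m(t) = E[X_t] satisfies the ODE m'(t) = a m(t) + b with m(0) = x_0. With a = 1/4, b = 8, x_0 = -4, the solution is
  m(t) = x_0 * exp(a t) + (b/a) * (exp(a t) - 1)
       = (-4) * exp((1/4) t) + (8/(1/4)) * (exp((1/4) t) - 1)
       = 28*exp(t/4) - 32.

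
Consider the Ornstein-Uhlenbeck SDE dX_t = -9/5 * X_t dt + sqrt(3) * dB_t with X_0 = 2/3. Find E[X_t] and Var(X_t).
E[X_t] = 2*exp(-9*t/5)/3; Var(X_t) = 5/6 - 5*exp(-18*t/5)/6

The OU SDE dX = -theta X dt + sigma dB admits the integrating factor exp(theta t): d(exp(theta t) X_t) = sigma exp(theta t) dB_t. Integrating from 0 to t:
  X_t = x_0 * exp(-theta t) + sigma * int_0^t exp(-theta (t-s)) dB_s.
The Itô integral has mean 0 and (by the Itô isometry) variance sigma^2 * int_0^t exp(-2 theta (t - s)) ds = sigma^2 * (1 - exp(-2 theta t)) / (2 theta).
With theta = 9/5, sigma = sqrt(3), x_0 = 2/3:
  E[X_t] = 2/3 * exp(-9/5 t) = 2*exp(-9*t/5)/3
  Var(X_t) = (sqrt(3))^2 * (1 - exp(-2*9/5 t)) / (2 * 9/5) = 5/6 - 5*exp(-18*t/5)/6.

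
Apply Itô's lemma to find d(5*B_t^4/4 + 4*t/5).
d(5*B_t^4/4 + 4*t/5) = (15*B_t^2/2 + 4/5) dt + (5*B_t^3) dB_t

Itô's formula for f(t, x): d f(t, B_t) = (f_t + (1/2) f_xx) dt + f_x dB_t. Compute partials of f(t, x) = 4*t/5 + 5*x^4/4:
  f_t(t,x)  = 4/5
  f_x(t,x)  = 5*x^3
  f_xx(t,x) = 15*x^2
Assemble drift = f_t + (1/2) f_xx = 15*x^2/2 + 4/5 and diffusion = f_x = 5*x^3. Substituting x = B_t:
  d(5*B_t^4/4 + 4*t/5) = (15*B_t^2/2 + 4/5) dt + (5*B_t^3) dB_t.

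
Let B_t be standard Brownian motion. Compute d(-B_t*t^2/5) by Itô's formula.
d(-B_t*t^2/5) = (-2*B_t*t/5) dt + (-t^2/5) dB_t

Itô's formula for f(t, x): d f(t, B_t) = (f_t + (1/2) f_xx) dt + f_x dB_t. Compute partials of f(t, x) = -t^2*x/5:
  f_t(t,x)  = -2*t*x/5
  f_x(t,x)  = -t^2/5
  f_xx(t,x) = 0
Assemble drift = f_t + (1/2) f_xx = -2*t*x/5 and diffusion = f_x = -t^2/5. Substituting x = B_t:
  d(-B_t*t^2/5) = (-2*B_t*t/5) dt + (-t^2/5) dB_t.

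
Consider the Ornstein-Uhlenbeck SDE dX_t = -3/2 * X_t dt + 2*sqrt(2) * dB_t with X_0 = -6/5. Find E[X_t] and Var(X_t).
E[X_t] = -6*exp(-3*t/2)/5; Var(X_t) = 8/3 - 8*exp(-3*t)/3

The OU SDE dX = -theta X dt + sigma dB admits the integrating factor exp(theta t): d(exp(theta t) X_t) = sigma exp(theta t) dB_t. Integrating from 0 to t:
  X_t = x_0 * exp(-theta t) + sigma * int_0^t exp(-theta (t-s)) dB_s.
The Itô integral has mean 0 and (by the Itô isometry) variance sigma^2 * int_0^t exp(-2 theta (t - s)) ds = sigma^2 * (1 - exp(-2 theta t)) / (2 theta).
With theta = 3/2, sigma = 2*sqrt(2), x_0 = -6/5:
  E[X_t] = -6/5 * exp(-3/2 t) = -6*exp(-3*t/2)/5
  Var(X_t) = (2*sqrt(2))^2 * (1 - exp(-2*3/2 t)) / (2 * 3/2) = 8/3 - 8*exp(-3*t)/3.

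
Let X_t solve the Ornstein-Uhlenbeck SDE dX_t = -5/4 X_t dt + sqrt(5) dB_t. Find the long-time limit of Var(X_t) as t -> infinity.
lim Var(X_t) = 2

The OU SDE dX = -theta X dt + sigma dB admits the integrating factor exp(theta t): d(exp(theta t) X_t) = sigma exp(theta t) dB_t. Integrating from 0 to t gives X_t = x_0 * exp(-theta t) + sigma * int_0^t exp(-theta (t-s)) dB_s for any initial x_0. The Itô integral has variance (by the Itô isometry) sigma^2 * int_0^t exp(-2 theta (t - s)) ds = sigma^2 * (1 - exp(-2 theta t)) / (2 theta), independent of x_0.
With theta = 5/4, sigma = sqrt(5):
  Var(X_t) = (sqrt(5))^2 * (1 - exp(-2*5/4 t)) / (2 * 5/4) = 2 - 2*exp(-5*t/2).
As t -> infinity, exp(-2*5/4 t) -> 0, so the stationary variance is sigma^2 / (2 theta) = 2.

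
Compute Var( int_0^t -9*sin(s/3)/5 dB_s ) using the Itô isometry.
Var = 81*t/50 - 243*sin(2*t/3)/100

The Itô integral of a deterministic integrand f(s) has mean 0 because each increment f(s) * (B_{s+ds} - B_s) has mean 0. By the Itô isometry:
  Var( int_0^t f(s) dB_s ) = E[ (int_0^t f(s) dB_s)^2 ] = int_0^t f(s)^2 ds.
Here f(s) = -9*sin(s/3)/5, so f(s)^2 = 81*sin(s/3)^2/25. Integrate:
  int_0^t (81*sin(s/3)^2/25) ds = 81*t/50 - 243*sin(2*t/3)/100.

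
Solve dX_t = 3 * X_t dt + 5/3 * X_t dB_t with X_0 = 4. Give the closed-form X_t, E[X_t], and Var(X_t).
X_t = 4 * exp((29/18) t + (5/3) B_t); E[X_t] = 4*exp(3*t); Var(X_t) = 16*(exp(25*t/9) - 1)*exp(6*t)

For GBM dX = mu X dt + sigma X dB with X_0 = x_0, apply Itô to Y = log X: dY = (mu - sigma^2/2) dt + sigma dB, so Y_t = log(x_0) + (mu - sigma^2/2) t + sigma B_t and hence X_t = x_0 * exp((mu - sigma^2/2) t + sigma B_t).
With mu = 3, sigma = 5/3, x_0 = 4, this gives:
  X_t = 4 * exp((29/18) * t + (5/3) * B_t).
Since sigma*B_t ~ Normal(0, sigma^2 t), E[exp(sigma*B_t)] = exp(sigma^2 t / 2); so E[X_t] = x_0 * exp((mu - sigma^2/2) t) * exp(sigma^2 t / 2) = x_0 * exp(mu t) = 4*exp(3*t).
Var(X_t) = E[X_t^2] - (E[X_t])^2 = x_0^2 * exp(2 mu t) * (exp(sigma^2 t) - 1) = 16*(exp(25*t/9) - 1)*exp(6*t).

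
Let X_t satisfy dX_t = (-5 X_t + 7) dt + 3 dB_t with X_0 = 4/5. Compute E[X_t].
E[X_t] = 7/5 - 3*exp(-5*t)/5

Taking expectations and using E[dB_t] = 0, the mean m(t) = E[X_t] satisfies the ODE m'(t) = a m(t) + b with m(0) = x_0. With a = -5, b = 7, x_0 = 4/5, the solution is
  m(t) = x_0 * exp(a t) + (b/a) * (exp(a t) - 1)
       = (4/5) * exp((-5) t) + (7/(-5)) * (exp((-5) t) - 1)
       = 7/5 - 3*exp(-5*t)/5.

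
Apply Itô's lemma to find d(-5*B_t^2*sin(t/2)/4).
d(-5*B_t^2*sin(t/2)/4) = (-5*B_t^2*cos(t/2)/8 - 5*sin(t/2)/4) dt + (-5*B_t*sin(t/2)/2) dB_t

Itô's formula for f(t, x): d f(t, B_t) = (f_t + (1/2) f_xx) dt + f_x dB_t. Compute partials of f(t, x) = -5*x^2*sin(t/2)/4:
  f_t(t,x)  = -5*x^2*cos(t/2)/8
  f_x(t,x)  = -5*x*sin(t/2)/2
  f_xx(t,x) = -5*sin(t/2)/2
Assemble drift = f_t + (1/2) f_xx = -5*x^2*cos(t/2)/8 - 5*sin(t/2)/4 and diffusion = f_x = -5*x*sin(t/2)/2. Substituting x = B_t:
  d(-5*B_t^2*sin(t/2)/4) = (-5*B_t^2*cos(t/2)/8 - 5*sin(t/2)/4) dt + (-5*B_t*sin(t/2)/2) dB_t.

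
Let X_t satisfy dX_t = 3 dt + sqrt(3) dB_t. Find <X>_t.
<X>_t = 3*t

For an Itô process dX_t = a(t) dt + b(t) dB_t, the quadratic variation is <X>_t = int_0^t b(s)^2 ds (the drift term does not contribute). Here b(s) = sqrt(3), so
  b(s)^2 = 3.
Integrating from 0 to t:
  <X>_t = int_0^t (3) ds = 3*t.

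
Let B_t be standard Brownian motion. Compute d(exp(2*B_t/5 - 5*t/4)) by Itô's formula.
d(exp(2*B_t/5 - 5*t/4)) = (-117*exp(2*B_t/5 - 5*t/4)/100) dt + (2*exp(2*B_t/5 - 5*t/4)/5) dB_t

Itô's formula for f(t, x): d f(t, B_t) = (f_t + (1/2) f_xx) dt + f_x dB_t. Compute partials of f(t, x) = exp(-5*t/4 + 2*x/5):
  f_t(t,x)  = -5*exp(-5*t/4 + 2*x/5)/4
  f_x(t,x)  = 2*exp(-5*t/4 + 2*x/5)/5
  f_xx(t,x) = 4*exp(-5*t/4 + 2*x/5)/25
Assemble drift = f_t + (1/2) f_xx = -117*exp(-5*t/4 + 2*x/5)/100 and diffusion = f_x = 2*exp(-5*t/4 + 2*x/5)/5. Substituting x = B_t:
  d(exp(2*B_t/5 - 5*t/4)) = (-117*exp(2*B_t/5 - 5*t/4)/100) dt + (2*exp(2*B_t/5 - 5*t/4)/5) dB_t.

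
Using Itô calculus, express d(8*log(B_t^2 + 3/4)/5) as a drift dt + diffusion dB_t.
d(8*log(B_t^2 + 3/4)/5) = (32*(3 - 4*B_t^2)/(5*(4*B_t^2 + 3)^2)) dt + (64*B_t/(5*(4*B_t^2 + 3))) dB_t

Itô's formula for f(B_t) gives d f(B_t) = f'(B_t) dB_t + (1/2) f''(B_t) dt. Compute derivatives of f(x) = 8*log(x^2 + 3/4)/5:
  f'(x)  = 64*x/(5*(4*x^2 + 3))
  f''(x) = 64*(3 - 4*x^2)/(5*(4*x^2 + 3)^2)
Substitute x = B_t and multiply the f'' term by 1/2:
  drift     = (1/2) * (64*(3 - 4*x^2)/(5*(4*x^2 + 3)^2)) evaluated at B_t = 32*(3 - 4*B_t^2)/(5*(4*B_t^2 + 3)^2)
  diffusion = (64*x/(5*(4*x^2 + 3))) evaluated at B_t = 64*B_t/(5*(4*B_t^2 + 3))
Therefore d(8*log(B_t^2 + 3/4)/5) = (32*(3 - 4*B_t^2)/(5*(4*B_t^2 + 3)^2)) dt + (64*B_t/(5*(4*B_t^2 + 3))) dB_t.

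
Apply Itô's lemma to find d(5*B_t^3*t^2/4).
d(5*B_t^3*t^2/4) = (5*B_t*t*(2*B_t^2 + 3*t)/4) dt + (15*B_t^2*t^2/4) dB_t

Itô's formula for f(t, x): d f(t, B_t) = (f_t + (1/2) f_xx) dt + f_x dB_t. Compute partials of f(t, x) = 5*t^2*x^3/4:
  f_t(t,x)  = 5*t*x^3/2
  f_x(t,x)  = 15*t^2*x^2/4
  f_xx(t,x) = 15*t^2*x/2
Assemble drift = f_t + (1/2) f_xx = 5*t*x*(3*t + 2*x^2)/4 and diffusion = f_x = 15*t^2*x^2/4. Substituting x = B_t:
  d(5*B_t^3*t^2/4) = (5*B_t*t*(2*B_t^2 + 3*t)/4) dt + (15*B_t^2*t^2/4) dB_t.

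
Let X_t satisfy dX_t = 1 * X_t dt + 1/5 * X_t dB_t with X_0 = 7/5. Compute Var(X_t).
Var(X_t) = 49*(exp(t/25) - 1)*exp(2*t)/25

For GBM dX = mu X dt + sigma X dB with X_0 = x_0, apply Itô to Y = log X: dY = (mu - sigma^2/2) dt + sigma dB, so Y_t = log(x_0) + (mu - sigma^2/2) t + sigma B_t and hence X_t = x_0 * exp((mu - sigma^2/2) t + sigma B_t).
With mu = 1, sigma = 1/5, x_0 = 7/5, this gives:
  X_t = 7/5 * exp((49/50) * t + (1/5) * B_t).
Since sigma*B_t ~ Normal(0, sigma^2 t), E[exp(sigma*B_t)] = exp(sigma^2 t / 2); so E[X_t] = x_0 * exp((mu - sigma^2/2) t) * exp(sigma^2 t / 2) = x_0 * exp(mu t) = 7*exp(t)/5.
Var(X_t) = E[X_t^2] - (E[X_t])^2 = x_0^2 * exp(2 mu t) * (exp(sigma^2 t) - 1) = 49*(exp(t/25) - 1)*exp(2*t)/25.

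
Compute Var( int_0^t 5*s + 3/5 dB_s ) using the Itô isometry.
Var = t*(625*t^2 + 225*t + 27)/75

The Itô integral of a deterministic integrand f(s) has mean 0 because each increment f(s) * (B_{s+ds} - B_s) has mean 0. By the Itô isometry:
  Var( int_0^t f(s) dB_s ) = E[ (int_0^t f(s) dB_s)^2 ] = int_0^t f(s)^2 ds.
Here f(s) = 5*s + 3/5, so f(s)^2 = (25*s + 3)^2/25. Integrate:
  int_0^t ((25*s + 3)^2/25) ds = t*(625*t^2 + 225*t + 27)/75.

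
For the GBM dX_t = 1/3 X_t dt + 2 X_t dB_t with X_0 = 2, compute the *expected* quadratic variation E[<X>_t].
E[<X>_t] = 24*exp(14*t/3)/7 - 24/7

<X>_t = int_0^t (2 * X_s)^2 ds. Taking expectation inside the integral: E[<X>_t] = 2^2 * int_0^t E[X_s^2] ds. For GBM, E[X_s^2] = x_0^2 * exp((2 mu + sigma^2) s). Integrating:
  E[<X>_t] = 2^2 * 2^2 * (exp((2*(1/3) + 2^2) t) - 1) / (2*(1/3) + 2^2)
           = 2^2 * 2^2 * (exp((14/3) t) - 1) / (14/3) = 24*exp(14*t/3)/7 - 24/7.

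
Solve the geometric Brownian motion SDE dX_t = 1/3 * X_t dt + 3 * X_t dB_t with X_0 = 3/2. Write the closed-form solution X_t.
X_t = 3/2 * exp((-25/6) * t + (3) * B_t)

For GBM dX = mu X dt + sigma X dB with X_0 = x_0, apply Itô to Y = log X: dY = (mu - sigma^2/2) dt + sigma dB, so Y_t = log(x_0) + (mu - sigma^2/2) t + sigma B_t and hence X_t = x_0 * exp((mu - sigma^2/2) t + sigma B_t).
With mu = 1/3, sigma = 3, x_0 = 3/2, this gives:
  X_t = 3/2 * exp((-25/6) * t + (3) * B_t).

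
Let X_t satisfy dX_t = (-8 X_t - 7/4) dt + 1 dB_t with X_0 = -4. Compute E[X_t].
E[X_t] = -7/32 - 121*exp(-8*t)/32

Taking expectations and using E[dB_t] = 0, the mean m(t) = E[X_t] satisfies the ODE m'(t) = a m(t) + b with m(0) = x_0. With a = -8, b = -7/4, x_0 = -4, the solution is
  m(t) = x_0 * exp(a t) + (b/a) * (exp(a t) - 1)
       = (-4) * exp((-8) t) + ((-7/4)/(-8)) * (exp((-8) t) - 1)
       = -7/32 - 121*exp(-8*t)/32.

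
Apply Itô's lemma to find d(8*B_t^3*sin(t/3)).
d(8*B_t^3*sin(t/3)) = (8*B_t*(B_t^2*cos(t/3) + 9*sin(t/3))/3) dt + (24*B_t^2*sin(t/3)) dB_t

Itô's formula for f(t, x): d f(t, B_t) = (f_t + (1/2) f_xx) dt + f_x dB_t. Compute partials of f(t, x) = 8*x^3*sin(t/3):
  f_t(t,x)  = 8*x^3*cos(t/3)/3
  f_x(t,x)  = 24*x^2*sin(t/3)
  f_xx(t,x) = 48*x*sin(t/3)
Assemble drift = f_t + (1/2) f_xx = 8*x*(x^2*cos(t/3) + 9*sin(t/3))/3 and diffusion = f_x = 24*x^2*sin(t/3). Substituting x = B_t:
  d(8*B_t^3*sin(t/3)) = (8*B_t*(B_t^2*cos(t/3) + 9*sin(t/3))/3) dt + (24*B_t^2*sin(t/3)) dB_t.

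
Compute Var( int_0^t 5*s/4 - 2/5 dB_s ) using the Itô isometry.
Var = t*(625*t^2 - 600*t + 192)/1200

The Itô integral of a deterministic integrand f(s) has mean 0 because each increment f(s) * (B_{s+ds} - B_s) has mean 0. By the Itô isometry:
  Var( int_0^t f(s) dB_s ) = E[ (int_0^t f(s) dB_s)^2 ] = int_0^t f(s)^2 ds.
Here f(s) = 5*s/4 - 2/5, so f(s)^2 = (25*s - 8)^2/400. Integrate:
  int_0^t ((25*s - 8)^2/400) ds = t*(625*t^2 - 600*t + 192)/1200.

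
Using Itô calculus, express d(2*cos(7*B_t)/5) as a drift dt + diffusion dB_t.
d(2*cos(7*B_t)/5) = (-49*cos(7*B_t)/5) dt + (-14*sin(7*B_t)/5) dB_t

Itô's formula for f(B_t) gives d f(B_t) = f'(B_t) dB_t + (1/2) f''(B_t) dt. Compute derivatives of f(x) = 2*cos(7*x)/5:
  f'(x)  = -14*sin(7*x)/5
  f''(x) = -98*cos(7*x)/5
Substitute x = B_t and multiply the f'' term by 1/2:
  drift     = (1/2) * (-98*cos(7*x)/5) evaluated at B_t = -49*cos(7*B_t)/5
  diffusion = (-14*sin(7*x)/5) evaluated at B_t = -14*sin(7*B_t)/5
Therefore d(2*cos(7*B_t)/5) = (-49*cos(7*B_t)/5) dt + (-14*sin(7*B_t)/5) dB_t.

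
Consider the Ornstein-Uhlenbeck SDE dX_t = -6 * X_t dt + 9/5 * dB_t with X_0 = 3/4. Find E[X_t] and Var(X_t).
E[X_t] = 3*exp(-6*t)/4; Var(X_t) = 27/100 - 27*exp(-12*t)/100

The OU SDE dX = -theta X dt + sigma dB admits the integrating factor exp(theta t): d(exp(theta t) X_t) = sigma exp(theta t) dB_t. Integrating from 0 to t:
  X_t = x_0 * exp(-theta t) + sigma * int_0^t exp(-theta (t-s)) dB_s.
The Itô integral has mean 0 and (by the Itô isometry) variance sigma^2 * int_0^t exp(-2 theta (t - s)) ds = sigma^2 * (1 - exp(-2 theta t)) / (2 theta).
With theta = 6, sigma = 9/5, x_0 = 3/4:
  E[X_t] = 3/4 * exp(-6 t) = 3*exp(-6*t)/4
  Var(X_t) = (9/5)^2 * (1 - exp(-2*6 t)) / (2 * 6) = 27/100 - 27*exp(-12*t)/100.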